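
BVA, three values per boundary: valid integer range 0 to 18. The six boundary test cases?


Range: [0, 18]
Boundaries: just below min, min, min+1, max-1, max, just above max
Values: [-1, 0, 1, 17, 18, 19]

[-1, 0, 1, 17, 18, 19]


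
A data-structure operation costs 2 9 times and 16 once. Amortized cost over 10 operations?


Formula: Amortized cost = Total cost / Operations
Total cost = (9 * 2) + (1 * 16)
Total cost = 18 + 16 = 34
Amortized = 34 / 10 = 3.4

3.4


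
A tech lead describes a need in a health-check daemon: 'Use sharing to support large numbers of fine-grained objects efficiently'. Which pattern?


This matches the Flyweight pattern

Flyweight


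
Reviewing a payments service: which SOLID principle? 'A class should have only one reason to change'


This describes the Single Responsibility Principle (SRP)

Single Responsibility Principle (SRP)


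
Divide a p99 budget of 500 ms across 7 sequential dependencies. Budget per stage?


Formula: per_stage = total_budget / stages
per_stage = 500 / 7
per_stage = 71.43 ms

71.43 ms


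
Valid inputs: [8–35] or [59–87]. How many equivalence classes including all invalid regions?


Valid ranges: [8,35] and [59,87]
Class 1: x < 8 — invalid
Class 2: 8 ≤ x ≤ 35 — valid
Class 3: 35 < x < 59 — invalid (gap between ranges)
Class 4: 59 ≤ x ≤ 87 — valid
Class 5: x > 87 — invalid
Total equivalence classes: 5

5 equivalence classes


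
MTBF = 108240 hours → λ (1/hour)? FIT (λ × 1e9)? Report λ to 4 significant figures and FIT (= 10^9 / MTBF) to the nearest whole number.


Formula: λ = 1 / MTBF; FIT = λ × 1e9 = 1e9 / MTBF
λ = 1 / 108240 ≈ 9.239e-06 failures/hour
FIT = 1e9 / 108240 ≈ 9239 failures per 1e9 hours (nearest whole number)

λ = 9.239e-06 /h, FIT = 9239


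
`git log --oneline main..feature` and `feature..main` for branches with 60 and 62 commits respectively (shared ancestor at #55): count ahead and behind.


Common ancestor: commit #55
feature commits after divergence: 60 - 55 = 5
main commits after divergence: 62 - 55 = 7
feature is 5 commits ahead of main
main is 7 commits ahead of feature

feature ahead: 5, main ahead: 7


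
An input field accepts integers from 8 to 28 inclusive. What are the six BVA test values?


Range: [8, 28]
Boundaries: just below min, min, min+1, max-1, max, just above max
Values: [7, 8, 9, 27, 28, 29]

[7, 8, 9, 27, 28, 29]


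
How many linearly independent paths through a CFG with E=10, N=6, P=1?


Formula: V(G) = E - N + 2P
V(G) = 10 - 6 + 2*1
V(G) = 4 + 2
V(G) = 6

6


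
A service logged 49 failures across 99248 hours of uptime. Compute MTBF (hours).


Formula: MTBF = Total operating time / Number of failures
MTBF = 99248 / 49
MTBF = 2025.47 hours

2025.47 hours


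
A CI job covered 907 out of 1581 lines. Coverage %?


Coverage = covered / total * 100
Coverage = 907 / 1581 * 100
Coverage = 57.37%

57.37%


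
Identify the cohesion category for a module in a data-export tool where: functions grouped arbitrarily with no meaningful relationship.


Reasoning: Worst: random grouping
Type: Coincidental cohesion

Coincidental cohesion


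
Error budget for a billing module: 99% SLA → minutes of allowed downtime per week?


Formula: allowed downtime = period * (100 - SLA) / 100
Period (week) = 10080 minutes
Unavailability fraction = (100 - 99.0) / 100
Allowed downtime = 10080 * (100 - 99.0) / 100
Allowed downtime = 100.8 minutes

100.8 minutes


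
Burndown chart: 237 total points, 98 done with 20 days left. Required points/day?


Formula: Required rate = Remaining points / Days left
Remaining = 237 - 98 = 139 points
Required rate = 139 / 20 = 6.95 points/day

6.95 points/day


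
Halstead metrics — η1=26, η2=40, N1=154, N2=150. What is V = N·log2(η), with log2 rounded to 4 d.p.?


Formula: V = N * log2(η), where N = N1 + N2 and η = η1 + η2
η = 26 + 40 = 66
N = 154 + 150 = 304
log2(66) ≈ 6.0444
V = 304 * 6.0444 = 1837.50

1837.50


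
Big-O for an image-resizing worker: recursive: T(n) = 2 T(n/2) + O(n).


Reasoning: master theorem case 2 (merge-sort recurrence)
Complexity: O(n log n)

O(n log n)


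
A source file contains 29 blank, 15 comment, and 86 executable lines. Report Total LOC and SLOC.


Total LOC = blank + comment + code
Total LOC = 29 + 15 + 86 = 130
SLOC (source only) = code = 86

Total LOC: 130, SLOC: 86


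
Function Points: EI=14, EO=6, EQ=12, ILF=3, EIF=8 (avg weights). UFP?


UFP = EI*4 + EO*5 + EQ*4 + ILF*10 + EIF*7
UFP = 14*4 + 6*5 + 12*4 + 3*10 + 8*7
UFP = 56 + 30 + 48 + 30 + 56
UFP = 220

220


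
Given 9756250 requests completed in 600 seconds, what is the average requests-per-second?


Formula: throughput = requests / seconds
throughput = 9756250 / 600
throughput = 16260.42 requests/second

16260.42 requests/second


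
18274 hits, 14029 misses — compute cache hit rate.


Formula: hit rate = hits / (hits + misses) * 100
hit rate = 18274 / (18274 + 14029) * 100
hit rate = 18274 / 32303 * 100
hit rate = 56.57%

56.57%


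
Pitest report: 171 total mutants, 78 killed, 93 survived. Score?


Mutation score = killed / total * 100
Mutation score = 78 / 171 * 100
Mutation score = 45.61%

45.61%


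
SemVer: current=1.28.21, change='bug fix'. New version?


Current: 1.28.21
Change category: 'bug fix' → patch bump
SemVer rule: patch bump → increment PATCH (MAJOR and MINOR unchanged)
New: 1.28.22

1.28.22


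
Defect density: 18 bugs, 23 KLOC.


Defect density = defects / KLOC
Defect density = 18 / 23
Defect density = 0.783 defects/KLOC

0.783 defects/KLOC


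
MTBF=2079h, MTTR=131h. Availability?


Availability = MTBF / (MTBF + MTTR)
Availability = 2079 / (2079 + 131)
Availability = 2079 / 2210
Availability = 94.0724%

94.0724%


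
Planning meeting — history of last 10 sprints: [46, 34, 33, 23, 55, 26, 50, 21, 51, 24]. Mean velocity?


Formula: Avg velocity = Total points / Number of sprints
Points: [46, 34, 33, 23, 55, 26, 50, 21, 51, 24]
Sum = 46 + 34 + 33 + 23 + 55 + 26 + 50 + 21 + 51 + 24 = 363
Avg velocity = 363 / 10 = 36.3 points/sprint

36.3 points/sprint


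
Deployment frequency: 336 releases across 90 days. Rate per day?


Formula: deployments per day = releases / days
= 336 / 90
= 3.733 deploys/day
(equivalently, 26.13 deploys/week)

3.733 deploys/day


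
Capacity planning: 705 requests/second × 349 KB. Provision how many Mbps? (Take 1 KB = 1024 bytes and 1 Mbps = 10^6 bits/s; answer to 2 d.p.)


Formula: Mbps = payload_bytes * RPS * 8 / 1e6
Payload per request = 349 KB = 349 * 1024 = 357376 bytes
Total bytes/sec = 357376 * 705 = 251950080
Total bits/sec = 251950080 * 8 = 2015600640
Mbps = 2015600640 / 1e6 = 2015.6

2015.6 Mbps


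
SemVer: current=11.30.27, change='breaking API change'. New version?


Current: 11.30.27
Change category: 'breaking API change' → major bump
SemVer rule: major bump → increment MAJOR, reset MINOR and PATCH to 0
New: 12.0.0

12.0.0


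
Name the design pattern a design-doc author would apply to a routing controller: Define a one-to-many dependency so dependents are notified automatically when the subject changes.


This matches the Observer pattern

Observer


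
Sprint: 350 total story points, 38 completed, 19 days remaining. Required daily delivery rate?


Formula: Required rate = Remaining points / Days left
Remaining = 350 - 38 = 312 points
Required rate = 312 / 19 = 16.42 points/day

16.42 points/day


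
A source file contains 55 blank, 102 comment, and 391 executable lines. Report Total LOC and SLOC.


Total LOC = blank + comment + code
Total LOC = 55 + 102 + 391 = 548
SLOC (source only) = code = 391

Total LOC: 548, SLOC: 391


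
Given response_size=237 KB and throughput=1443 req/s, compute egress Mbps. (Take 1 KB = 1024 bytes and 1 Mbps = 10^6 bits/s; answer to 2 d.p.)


Formula: Mbps = payload_bytes * RPS * 8 / 1e6
Payload per request = 237 KB = 237 * 1024 = 242688 bytes
Total bytes/sec = 242688 * 1443 = 350198784
Total bits/sec = 350198784 * 8 = 2801590272
Mbps = 2801590272 / 1e6 = 2801.59

2801.59 Mbps


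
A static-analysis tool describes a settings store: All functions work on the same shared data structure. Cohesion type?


Reasoning: Functions share data
Type: Communicational cohesion

Communicational cohesion


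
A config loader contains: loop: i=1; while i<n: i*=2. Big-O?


Reasoning: i doubles each step so iterations are log2(n)
Complexity: O(log n)

O(log n)


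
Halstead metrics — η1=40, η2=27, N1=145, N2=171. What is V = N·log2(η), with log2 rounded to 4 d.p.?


Formula: V = N * log2(η), where N = N1 + N2 and η = η1 + η2
η = 40 + 27 = 67
N = 145 + 171 = 316
log2(67) ≈ 6.0661
V = 316 * 6.0661 = 1916.89

1916.89


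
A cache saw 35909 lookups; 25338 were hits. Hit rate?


Formula: hit rate = hits / (hits + misses) * 100
hit rate = 25338 / (25338 + 10571) * 100
hit rate = 25338 / 35909 * 100
hit rate = 70.56%

70.56%


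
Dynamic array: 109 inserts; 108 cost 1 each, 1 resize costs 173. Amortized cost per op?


Formula: Amortized cost = Total cost / Operations
Total cost = (108 * 1) + (1 * 173)
Total cost = 108 + 173 = 281
Amortized = 281 / 109 = 2.578

2.578


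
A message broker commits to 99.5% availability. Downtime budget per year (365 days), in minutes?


Formula: allowed downtime = period * (100 - SLA) / 100
Period (year (365 days)) = 525600 minutes
Unavailability fraction = (100 - 99.5) / 100
Allowed downtime = 525600 * (100 - 99.5) / 100
Allowed downtime = 2628.0 minutes

2628.0 minutes


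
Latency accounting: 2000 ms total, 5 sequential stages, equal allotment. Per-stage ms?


Formula: per_stage = total_budget / stages
per_stage = 2000 / 5
per_stage = 400.0 ms

400.0 ms


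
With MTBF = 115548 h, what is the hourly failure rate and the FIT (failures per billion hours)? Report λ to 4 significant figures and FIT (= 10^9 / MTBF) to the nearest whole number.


Formula: λ = 1 / MTBF; FIT = λ × 1e9 = 1e9 / MTBF
λ = 1 / 115548 ≈ 8.654e-06 failures/hour
FIT = 1e9 / 115548 ≈ 8654 failures per 1e9 hours (nearest whole number)

λ = 8.654e-06 /h, FIT = 8654


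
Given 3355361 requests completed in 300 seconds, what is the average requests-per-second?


Formula: throughput = requests / seconds
throughput = 3355361 / 300
throughput = 11184.54 requests/second

11184.54 requests/second


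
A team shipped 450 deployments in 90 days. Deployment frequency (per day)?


Formula: deployments per day = releases / days
= 450 / 90
= 5.0 deploys/day
(equivalently, 35.0 deploys/week)

5.0 deploys/day


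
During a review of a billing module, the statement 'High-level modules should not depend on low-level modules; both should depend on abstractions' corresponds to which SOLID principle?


This describes the Dependency Inversion Principle (DIP)

Dependency Inversion Principle (DIP)


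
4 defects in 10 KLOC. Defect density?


Defect density = defects / KLOC
Defect density = 4 / 10
Defect density = 0.4 defects/KLOC

0.4 defects/KLOC


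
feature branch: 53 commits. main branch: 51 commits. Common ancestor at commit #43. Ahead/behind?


Common ancestor: commit #43
feature commits after divergence: 53 - 43 = 10
main commits after divergence: 51 - 43 = 8
feature is 10 commits ahead of main
main is 8 commits ahead of feature

feature ahead: 10, main ahead: 8


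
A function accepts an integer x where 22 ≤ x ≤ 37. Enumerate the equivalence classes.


Valid range: [22, 37]
Class 1: x < 22 — invalid
Class 2: 22 ≤ x ≤ 37 — valid
Class 3: x > 37 — invalid
Total equivalence classes: 3

3 equivalence classes


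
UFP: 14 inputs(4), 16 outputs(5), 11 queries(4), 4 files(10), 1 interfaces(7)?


UFP = EI*4 + EO*5 + EQ*4 + ILF*10 + EIF*7
UFP = 14*4 + 16*5 + 11*4 + 4*10 + 1*7
UFP = 56 + 80 + 44 + 40 + 7
UFP = 227

227


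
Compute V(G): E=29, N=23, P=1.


Formula: V(G) = E - N + 2P
V(G) = 29 - 23 + 2*1
V(G) = 6 + 2
V(G) = 8

8


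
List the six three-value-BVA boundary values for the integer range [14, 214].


Range: [14, 214]
Boundaries: just below min, min, min+1, max-1, max, just above max
Values: [13, 14, 15, 213, 214, 215]

[13, 14, 15, 213, 214, 215]


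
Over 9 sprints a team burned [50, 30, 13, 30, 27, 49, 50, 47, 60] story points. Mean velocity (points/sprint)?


Formula: Avg velocity = Total points / Number of sprints
Points: [50, 30, 13, 30, 27, 49, 50, 47, 60]
Sum = 50 + 30 + 13 + 30 + 27 + 49 + 50 + 47 + 60 = 356
Avg velocity = 356 / 9 = 39.56 points/sprint

39.56 points/sprint


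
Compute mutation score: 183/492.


Mutation score = killed / total * 100
Mutation score = 183 / 492 * 100
Mutation score = 37.2%

37.2%


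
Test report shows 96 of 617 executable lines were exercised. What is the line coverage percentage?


Coverage = covered / total * 100
Coverage = 96 / 617 * 100
Coverage = 15.56%

15.56%


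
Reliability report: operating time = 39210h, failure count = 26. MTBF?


Formula: MTBF = Total operating time / Number of failures
MTBF = 39210 / 26
MTBF = 1508.08 hours

1508.08 hours


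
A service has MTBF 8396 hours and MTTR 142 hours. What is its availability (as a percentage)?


Availability = MTBF / (MTBF + MTTR)
Availability = 8396 / (8396 + 142)
Availability = 8396 / 8538
Availability = 98.3368%

98.3368%


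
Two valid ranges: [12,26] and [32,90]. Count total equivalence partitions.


Valid ranges: [12,26] and [32,90]
Class 1: x < 12 — invalid
Class 2: 12 ≤ x ≤ 26 — valid
Class 3: 26 < x < 32 — invalid (gap between ranges)
Class 4: 32 ≤ x ≤ 90 — valid
Class 5: x > 90 — invalid
Total equivalence classes: 5

5 equivalence classes


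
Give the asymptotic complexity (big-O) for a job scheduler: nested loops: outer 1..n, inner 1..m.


Reasoning: product of independent bounds
Complexity: O(n*m)

O(n*m)


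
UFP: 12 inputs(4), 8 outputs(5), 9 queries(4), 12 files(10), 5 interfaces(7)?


UFP = EI*4 + EO*5 + EQ*4 + ILF*10 + EIF*7
UFP = 12*4 + 8*5 + 9*4 + 12*10 + 5*7
UFP = 48 + 40 + 36 + 120 + 35
UFP = 279

279


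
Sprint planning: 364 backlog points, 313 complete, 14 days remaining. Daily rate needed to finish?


Formula: Required rate = Remaining points / Days left
Remaining = 364 - 313 = 51 points
Required rate = 51 / 14 = 3.64 points/day

3.64 points/day


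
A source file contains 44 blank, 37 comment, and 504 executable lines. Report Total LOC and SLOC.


Total LOC = blank + comment + code
Total LOC = 44 + 37 + 504 = 585
SLOC (source only) = code = 504

Total LOC: 585, SLOC: 504


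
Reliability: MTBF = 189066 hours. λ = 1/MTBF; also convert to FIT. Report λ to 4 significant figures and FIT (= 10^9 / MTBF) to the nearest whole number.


Formula: λ = 1 / MTBF; FIT = λ × 1e9 = 1e9 / MTBF
λ = 1 / 189066 ≈ 5.289e-06 failures/hour
FIT = 1e9 / 189066 ≈ 5289 failures per 1e9 hours (nearest whole number)

λ = 5.289e-06 /h, FIT = 5289


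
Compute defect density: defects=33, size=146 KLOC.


Defect density = defects / KLOC
Defect density = 33 / 146
Defect density = 0.226 defects/KLOC

0.226 defects/KLOC


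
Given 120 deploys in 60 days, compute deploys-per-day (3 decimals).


Formula: deployments per day = releases / days
= 120 / 60
= 2.0 deploys/day
(equivalently, 14.0 deploys/week)

2.0 deploys/day


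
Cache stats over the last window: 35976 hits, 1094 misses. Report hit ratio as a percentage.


Formula: hit rate = hits / (hits + misses) * 100
hit rate = 35976 / (35976 + 1094) * 100
hit rate = 35976 / 37070 * 100
hit rate = 97.05%

97.05%


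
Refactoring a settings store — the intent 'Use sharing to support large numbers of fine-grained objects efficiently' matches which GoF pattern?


This matches the Flyweight pattern

Flyweight


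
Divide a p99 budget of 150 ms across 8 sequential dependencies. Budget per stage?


Formula: per_stage = total_budget / stages
per_stage = 150 / 8
per_stage = 18.75 ms

18.75 ms


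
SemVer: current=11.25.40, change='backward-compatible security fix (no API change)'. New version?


Current: 11.25.40
Change category: 'backward-compatible security fix (no API change)' → patch bump
SemVer rule: patch bump → increment PATCH (MAJOR and MINOR unchanged)
New: 11.25.41

11.25.41


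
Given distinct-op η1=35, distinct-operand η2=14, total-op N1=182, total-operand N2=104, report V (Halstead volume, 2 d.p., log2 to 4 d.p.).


Formula: V = N * log2(η), where N = N1 + N2 and η = η1 + η2
η = 35 + 14 = 49
N = 182 + 104 = 286
log2(49) ≈ 5.6147
V = 286 * 5.6147 = 1605.80

1605.80


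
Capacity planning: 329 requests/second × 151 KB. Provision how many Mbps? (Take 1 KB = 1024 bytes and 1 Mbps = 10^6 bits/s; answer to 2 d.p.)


Formula: Mbps = payload_bytes * RPS * 8 / 1e6
Payload per request = 151 KB = 151 * 1024 = 154624 bytes
Total bytes/sec = 154624 * 329 = 50871296
Total bits/sec = 50871296 * 8 = 406970368
Mbps = 406970368 / 1e6 = 406.97

406.97 Mbps


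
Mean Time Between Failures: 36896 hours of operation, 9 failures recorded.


Formula: MTBF = Total operating time / Number of failures
MTBF = 36896 / 9
MTBF = 4099.56 hours

4099.56 hours


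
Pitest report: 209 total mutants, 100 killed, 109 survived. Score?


Mutation score = killed / total * 100
Mutation score = 100 / 209 * 100
Mutation score = 47.85%

47.85%


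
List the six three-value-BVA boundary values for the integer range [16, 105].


Range: [16, 105]
Boundaries: just below min, min, min+1, max-1, max, just above max
Values: [15, 16, 17, 104, 105, 106]

[15, 16, 17, 104, 105, 106]


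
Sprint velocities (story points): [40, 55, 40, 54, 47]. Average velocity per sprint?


Formula: Avg velocity = Total points / Number of sprints
Points: [40, 55, 40, 54, 47]
Sum = 40 + 55 + 40 + 54 + 47 = 236
Avg velocity = 236 / 5 = 47.2 points/sprint

47.2 points/sprint


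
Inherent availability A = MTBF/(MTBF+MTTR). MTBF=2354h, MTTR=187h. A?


Availability = MTBF / (MTBF + MTTR)
Availability = 2354 / (2354 + 187)
Availability = 2354 / 2541
Availability = 92.6407%

92.6407%


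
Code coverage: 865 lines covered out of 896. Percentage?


Coverage = covered / total * 100
Coverage = 865 / 896 * 100
Coverage = 96.54%

96.54%


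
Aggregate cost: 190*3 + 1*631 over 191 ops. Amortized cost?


Formula: Amortized cost = Total cost / Operations
Total cost = (190 * 3) + (1 * 631)
Total cost = 570 + 631 = 1201
Amortized = 1201 / 191 = 6.288

6.288


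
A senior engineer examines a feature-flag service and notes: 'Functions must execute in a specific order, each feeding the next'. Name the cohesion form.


Reasoning: Output of one is input to next
Type: Sequential cohesion

Sequential cohesion


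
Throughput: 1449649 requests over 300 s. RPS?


Formula: throughput = requests / seconds
throughput = 1449649 / 300
throughput = 4832.16 requests/second

4832.16 requests/second


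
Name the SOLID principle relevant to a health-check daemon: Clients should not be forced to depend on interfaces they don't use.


This describes the Interface Segregation Principle (ISP)

Interface Segregation Principle (ISP)


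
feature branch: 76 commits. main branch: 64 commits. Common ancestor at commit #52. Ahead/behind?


Common ancestor: commit #52
feature commits after divergence: 76 - 52 = 24
main commits after divergence: 64 - 52 = 12
feature is 24 commits ahead of main
main is 12 commits ahead of feature

feature ahead: 24, main ahead: 12


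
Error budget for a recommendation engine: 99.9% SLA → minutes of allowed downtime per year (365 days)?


Formula: allowed downtime = period * (100 - SLA) / 100
Period (year (365 days)) = 525600 minutes
Unavailability fraction = (100 - 99.9) / 100
Allowed downtime = 525600 * (100 - 99.9) / 100
Allowed downtime = 525.6 minutes

525.6 minutes


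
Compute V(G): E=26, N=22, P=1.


Formula: V(G) = E - N + 2P
V(G) = 26 - 22 + 2*1
V(G) = 4 + 2
V(G) = 6

6


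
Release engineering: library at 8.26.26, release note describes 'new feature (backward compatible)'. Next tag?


Current: 8.26.26
Change category: 'new feature (backward compatible)' → minor bump
SemVer rule: minor bump → increment MINOR, reset PATCH to 0 (MAJOR unchanged)
New: 8.27.0

8.27.0


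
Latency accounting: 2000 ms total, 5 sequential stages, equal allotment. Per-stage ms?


Formula: per_stage = total_budget / stages
per_stage = 2000 / 5
per_stage = 400.0 ms

400.0 ms


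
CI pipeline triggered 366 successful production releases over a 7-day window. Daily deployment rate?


Formula: deployments per day = releases / days
= 366 / 7
= 52.286 deploys/day
(equivalently, 366.0 deploys/week)

52.286 deploys/day


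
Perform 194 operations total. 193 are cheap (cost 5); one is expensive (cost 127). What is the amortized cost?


Formula: Amortized cost = Total cost / Operations
Total cost = (193 * 5) + (1 * 127)
Total cost = 965 + 127 = 1092
Amortized = 1092 / 194 = 5.6289

5.6289


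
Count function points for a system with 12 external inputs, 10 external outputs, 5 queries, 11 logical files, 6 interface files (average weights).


UFP = EI*4 + EO*5 + EQ*4 + ILF*10 + EIF*7
UFP = 12*4 + 10*5 + 5*4 + 11*10 + 6*7
UFP = 48 + 50 + 20 + 110 + 42
UFP = 270

270


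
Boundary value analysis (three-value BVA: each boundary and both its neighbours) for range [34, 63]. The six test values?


Range: [34, 63]
Boundaries: just below min, min, min+1, max-1, max, just above max
Values: [33, 34, 35, 62, 63, 64]

[33, 34, 35, 62, 63, 64]


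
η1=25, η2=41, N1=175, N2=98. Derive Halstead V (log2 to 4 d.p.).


Formula: V = N * log2(η), where N = N1 + N2 and η = η1 + η2
η = 25 + 41 = 66
N = 175 + 98 = 273
log2(66) ≈ 6.0444
V = 273 * 6.0444 = 1650.12

1650.12


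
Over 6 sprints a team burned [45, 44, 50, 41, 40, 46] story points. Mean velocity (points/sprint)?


Formula: Avg velocity = Total points / Number of sprints
Points: [45, 44, 50, 41, 40, 46]
Sum = 45 + 44 + 50 + 41 + 40 + 46 = 266
Avg velocity = 266 / 6 = 44.33 points/sprint

44.33 points/sprint


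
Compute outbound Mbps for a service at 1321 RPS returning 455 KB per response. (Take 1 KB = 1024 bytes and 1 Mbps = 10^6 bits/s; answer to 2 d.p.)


Formula: Mbps = payload_bytes * RPS * 8 / 1e6
Payload per request = 455 KB = 455 * 1024 = 465920 bytes
Total bytes/sec = 465920 * 1321 = 615480320
Total bits/sec = 615480320 * 8 = 4923842560
Mbps = 4923842560 / 1e6 = 4923.84

4923.84 Mbps


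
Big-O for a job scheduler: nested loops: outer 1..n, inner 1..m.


Reasoning: product of independent bounds
Complexity: O(n*m)

O(n*m)


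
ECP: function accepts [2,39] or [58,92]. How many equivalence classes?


Valid ranges: [2,39] and [58,92]
Class 1: x < 2 — invalid
Class 2: 2 ≤ x ≤ 39 — valid
Class 3: 39 < x < 58 — invalid (gap between ranges)
Class 4: 58 ≤ x ≤ 92 — valid
Class 5: x > 92 — invalid
Total equivalence classes: 5

5 equivalence classes


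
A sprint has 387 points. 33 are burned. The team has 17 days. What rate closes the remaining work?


Formula: Required rate = Remaining points / Days left
Remaining = 387 - 33 = 354 points
Required rate = 354 / 17 = 20.82 points/day

20.82 points/day


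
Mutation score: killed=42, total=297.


Mutation score = killed / total * 100
Mutation score = 42 / 297 * 100
Mutation score = 14.14%

14.14%


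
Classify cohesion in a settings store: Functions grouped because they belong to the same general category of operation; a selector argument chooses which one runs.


Reasoning: Grouped by category of activity, not by data or sequence
Type: Logical cohesion

Logical cohesion


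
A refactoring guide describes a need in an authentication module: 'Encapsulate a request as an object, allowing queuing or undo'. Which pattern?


This matches the Command pattern

Command


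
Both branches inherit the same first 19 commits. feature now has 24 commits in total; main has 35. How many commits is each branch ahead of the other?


Common ancestor: commit #19
feature commits after divergence: 24 - 19 = 5
main commits after divergence: 35 - 19 = 16
feature is 5 commits ahead of main
main is 16 commits ahead of feature

feature ahead: 5, main ahead: 16


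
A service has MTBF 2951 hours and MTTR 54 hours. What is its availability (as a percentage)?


Availability = MTBF / (MTBF + MTTR)
Availability = 2951 / (2951 + 54)
Availability = 2951 / 3005
Availability = 98.203%

98.203%


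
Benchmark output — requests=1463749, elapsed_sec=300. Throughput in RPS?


Formula: throughput = requests / seconds
throughput = 1463749 / 300
throughput = 4879.16 requests/second

4879.16 requests/second


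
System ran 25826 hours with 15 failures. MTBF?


Formula: MTBF = Total operating time / Number of failures
MTBF = 25826 / 15
MTBF = 1721.73 hours

1721.73 hours


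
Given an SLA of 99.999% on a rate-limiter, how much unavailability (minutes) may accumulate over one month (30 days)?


Formula: allowed downtime = period * (100 - SLA) / 100
Period (month (30 days)) = 43200 minutes
Unavailability fraction = (100 - 99.999) / 100
Allowed downtime = 43200 * (100 - 99.999) / 100
Allowed downtime = 0.432 minutes

0.432 minutes


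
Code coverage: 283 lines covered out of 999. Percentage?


Coverage = covered / total * 100
Coverage = 283 / 999 * 100
Coverage = 28.33%

28.33%


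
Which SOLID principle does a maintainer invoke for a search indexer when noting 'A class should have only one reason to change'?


This describes the Single Responsibility Principle (SRP)

Single Responsibility Principle (SRP)


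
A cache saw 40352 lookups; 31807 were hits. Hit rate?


Formula: hit rate = hits / (hits + misses) * 100
hit rate = 31807 / (31807 + 8545) * 100
hit rate = 31807 / 40352 * 100
hit rate = 78.82%

78.82%


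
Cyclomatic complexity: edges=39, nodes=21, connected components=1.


Formula: V(G) = E - N + 2P
V(G) = 39 - 21 + 2*1
V(G) = 18 + 2
V(G) = 20

20


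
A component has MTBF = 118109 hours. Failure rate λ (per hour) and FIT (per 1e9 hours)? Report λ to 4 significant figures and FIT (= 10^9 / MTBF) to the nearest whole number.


Formula: λ = 1 / MTBF; FIT = λ × 1e9 = 1e9 / MTBF
λ = 1 / 118109 ≈ 8.467e-06 failures/hour
FIT = 1e9 / 118109 ≈ 8467 failures per 1e9 hours (nearest whole number)

λ = 8.467e-06 /h, FIT = 8467


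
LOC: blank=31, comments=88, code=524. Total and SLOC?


Total LOC = blank + comment + code
Total LOC = 31 + 88 + 524 = 643
SLOC (source only) = code = 524

Total LOC: 643, SLOC: 524


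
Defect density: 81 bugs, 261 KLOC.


Defect density = defects / KLOC
Defect density = 81 / 261
Defect density = 0.31 defects/KLOC

0.31 defects/KLOC


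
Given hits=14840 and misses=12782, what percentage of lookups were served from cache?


Formula: hit rate = hits / (hits + misses) * 100
hit rate = 14840 / (14840 + 12782) * 100
hit rate = 14840 / 27622 * 100
hit rate = 53.73%

53.73%


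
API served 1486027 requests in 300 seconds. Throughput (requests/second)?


Formula: throughput = requests / seconds
throughput = 1486027 / 300
throughput = 4953.42 requests/second

4953.42 requests/second


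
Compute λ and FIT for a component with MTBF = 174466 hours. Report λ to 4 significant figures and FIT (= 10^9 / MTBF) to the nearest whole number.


Formula: λ = 1 / MTBF; FIT = λ × 1e9 = 1e9 / MTBF
λ = 1 / 174466 ≈ 5.732e-06 failures/hour
FIT = 1e9 / 174466 ≈ 5732 failures per 1e9 hours (nearest whole number)

λ = 5.732e-06 /h, FIT = 5732


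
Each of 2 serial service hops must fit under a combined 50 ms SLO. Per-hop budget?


Formula: per_stage = total_budget / stages
per_stage = 50 / 2
per_stage = 25.0 ms

25.0 ms


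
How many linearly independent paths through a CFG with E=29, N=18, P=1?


Formula: V(G) = E - N + 2P
V(G) = 29 - 18 + 2*1
V(G) = 11 + 2
V(G) = 13

13


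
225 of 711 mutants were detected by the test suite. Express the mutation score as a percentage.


Mutation score = killed / total * 100
Mutation score = 225 / 711 * 100
Mutation score = 31.65%

31.65%


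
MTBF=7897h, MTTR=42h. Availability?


Availability = MTBF / (MTBF + MTTR)
Availability = 7897 / (7897 + 42)
Availability = 7897 / 7939
Availability = 99.471%

99.471%


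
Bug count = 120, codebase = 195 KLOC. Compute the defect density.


Defect density = defects / KLOC
Defect density = 120 / 195
Defect density = 0.615 defects/KLOC

0.615 defects/KLOC


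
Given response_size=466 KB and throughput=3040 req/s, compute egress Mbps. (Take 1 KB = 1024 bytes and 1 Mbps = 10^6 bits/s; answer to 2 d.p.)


Formula: Mbps = payload_bytes * RPS * 8 / 1e6
Payload per request = 466 KB = 466 * 1024 = 477184 bytes
Total bytes/sec = 477184 * 3040 = 1450639360
Total bits/sec = 1450639360 * 8 = 11605114880
Mbps = 11605114880 / 1e6 = 11605.11

11605.11 Mbps


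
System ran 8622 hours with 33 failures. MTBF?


Formula: MTBF = Total operating time / Number of failures
MTBF = 8622 / 33
MTBF = 261.27 hours

261.27 hours


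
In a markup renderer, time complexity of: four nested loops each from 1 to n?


Reasoning: four levels of nesting
Complexity: O(n^4)

O(n^4)


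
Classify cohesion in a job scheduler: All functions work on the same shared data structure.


Reasoning: Functions share data
Type: Communicational cohesion

Communicational cohesion


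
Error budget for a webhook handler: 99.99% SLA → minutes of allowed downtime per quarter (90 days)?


Formula: allowed downtime = period * (100 - SLA) / 100
Period (quarter (90 days)) = 129600 minutes
Unavailability fraction = (100 - 99.99) / 100
Allowed downtime = 129600 * (100 - 99.99) / 100
Allowed downtime = 12.96 minutes

12.96 minutes


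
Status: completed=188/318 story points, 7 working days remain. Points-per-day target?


Formula: Required rate = Remaining points / Days left
Remaining = 318 - 188 = 130 points
Required rate = 130 / 7 = 18.57 points/day

18.57 points/day


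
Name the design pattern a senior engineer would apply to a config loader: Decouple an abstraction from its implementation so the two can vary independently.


This matches the Bridge pattern

Bridge


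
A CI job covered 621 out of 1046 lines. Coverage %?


Coverage = covered / total * 100
Coverage = 621 / 1046 * 100
Coverage = 59.37%

59.37%


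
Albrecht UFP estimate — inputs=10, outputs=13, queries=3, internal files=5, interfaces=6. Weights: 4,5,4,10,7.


UFP = EI*4 + EO*5 + EQ*4 + ILF*10 + EIF*7
UFP = 10*4 + 13*5 + 3*4 + 5*10 + 6*7
UFP = 40 + 65 + 12 + 50 + 42
UFP = 209

209


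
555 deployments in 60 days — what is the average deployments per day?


Formula: deployments per day = releases / days
= 555 / 60
= 9.25 deploys/day
(equivalently, 64.75 deploys/week)

9.25 deploys/day


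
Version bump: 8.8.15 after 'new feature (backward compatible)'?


Current: 8.8.15
Change category: 'new feature (backward compatible)' → minor bump
SemVer rule: minor bump → increment MINOR, reset PATCH to 0 (MAJOR unchanged)
New: 8.9.0

8.9.0


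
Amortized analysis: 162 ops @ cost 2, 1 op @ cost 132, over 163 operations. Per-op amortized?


Formula: Amortized cost = Total cost / Operations
Total cost = (162 * 2) + (1 * 132)
Total cost = 324 + 132 = 456
Amortized = 456 / 163 = 2.7975

2.7975


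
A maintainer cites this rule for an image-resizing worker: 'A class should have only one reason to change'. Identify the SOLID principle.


This describes the Single Responsibility Principle (SRP)

Single Responsibility Principle (SRP)


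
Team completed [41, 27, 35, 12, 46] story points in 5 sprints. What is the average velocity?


Formula: Avg velocity = Total points / Number of sprints
Points: [41, 27, 35, 12, 46]
Sum = 41 + 27 + 35 + 12 + 46 = 161
Avg velocity = 161 / 5 = 32.2 points/sprint

32.2 points/sprint


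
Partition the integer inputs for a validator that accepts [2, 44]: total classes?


Valid range: [2, 44]
Class 1: x < 2 — invalid
Class 2: 2 ≤ x ≤ 44 — valid
Class 3: x > 44 — invalid
Total equivalence classes: 3

3 equivalence classes


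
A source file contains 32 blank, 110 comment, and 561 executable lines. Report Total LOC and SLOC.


Total LOC = blank + comment + code
Total LOC = 32 + 110 + 561 = 703
SLOC (source only) = code = 561

Total LOC: 703, SLOC: 561


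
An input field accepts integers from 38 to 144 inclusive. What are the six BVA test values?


Range: [38, 144]
Boundaries: just below min, min, min+1, max-1, max, just above max
Values: [37, 38, 39, 143, 144, 145]

[37, 38, 39, 143, 144, 145]


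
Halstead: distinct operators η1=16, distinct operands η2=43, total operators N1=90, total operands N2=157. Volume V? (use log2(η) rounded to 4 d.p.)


Formula: V = N * log2(η), where N = N1 + N2 and η = η1 + η2
η = 16 + 43 = 59
N = 90 + 157 = 247
log2(59) ≈ 5.8826
V = 247 * 5.8826 = 1453.00

1453.00


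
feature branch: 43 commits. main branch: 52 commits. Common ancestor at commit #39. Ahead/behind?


Common ancestor: commit #39
feature commits after divergence: 43 - 39 = 4
main commits after divergence: 52 - 39 = 13
feature is 4 commits ahead of main
main is 13 commits ahead of feature

feature ahead: 4, main ahead: 13


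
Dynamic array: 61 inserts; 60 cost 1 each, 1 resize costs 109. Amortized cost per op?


Formula: Amortized cost = Total cost / Operations
Total cost = (60 * 1) + (1 * 109)
Total cost = 60 + 109 = 169
Amortized = 169 / 61 = 2.7705

2.7705


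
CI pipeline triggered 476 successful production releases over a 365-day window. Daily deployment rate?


Formula: deployments per day = releases / days
= 476 / 365
= 1.304 deploys/day
(equivalently, 9.13 deploys/week)

1.304 deploys/day


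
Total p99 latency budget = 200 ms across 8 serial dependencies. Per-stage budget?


Formula: per_stage = total_budget / stages
per_stage = 200 / 8
per_stage = 25.0 ms

25.0 ms


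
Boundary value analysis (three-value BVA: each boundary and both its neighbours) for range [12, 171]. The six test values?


Range: [12, 171]
Boundaries: just below min, min, min+1, max-1, max, just above max
Values: [11, 12, 13, 170, 171, 172]

[11, 12, 13, 170, 171, 172]


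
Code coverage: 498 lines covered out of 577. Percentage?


Coverage = covered / total * 100
Coverage = 498 / 577 * 100
Coverage = 86.31%

86.31%


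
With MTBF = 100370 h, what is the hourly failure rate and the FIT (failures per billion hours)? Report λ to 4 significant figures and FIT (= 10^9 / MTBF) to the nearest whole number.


Formula: λ = 1 / MTBF; FIT = λ × 1e9 = 1e9 / MTBF
λ = 1 / 100370 ≈ 9.963e-06 failures/hour
FIT = 1e9 / 100370 ≈ 9963 failures per 1e9 hours (nearest whole number)

λ = 9.963e-06 /h, FIT = 9963


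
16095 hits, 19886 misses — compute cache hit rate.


Formula: hit rate = hits / (hits + misses) * 100
hit rate = 16095 / (16095 + 19886) * 100
hit rate = 16095 / 35981 * 100
hit rate = 44.73%

44.73%


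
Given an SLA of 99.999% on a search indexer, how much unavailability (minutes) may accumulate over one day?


Formula: allowed downtime = period * (100 - SLA) / 100
Period (day) = 1440 minutes
Unavailability fraction = (100 - 99.999) / 100
Allowed downtime = 1440 * (100 - 99.999) / 100
Allowed downtime = 0.0144 minutes

0.0144 minutes


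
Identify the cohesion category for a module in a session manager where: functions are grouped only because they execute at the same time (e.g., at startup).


Reasoning: Related by timing only
Type: Temporal cohesion

Temporal cohesion


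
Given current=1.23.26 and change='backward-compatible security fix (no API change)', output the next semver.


Current: 1.23.26
Change category: 'backward-compatible security fix (no API change)' → patch bump
SemVer rule: patch bump → increment PATCH (MAJOR and MINOR unchanged)
New: 1.23.27

1.23.27


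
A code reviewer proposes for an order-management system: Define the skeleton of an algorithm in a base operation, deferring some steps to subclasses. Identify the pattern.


This matches the Template Method pattern

Template Method


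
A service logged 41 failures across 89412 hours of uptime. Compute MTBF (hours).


Formula: MTBF = Total operating time / Number of failures
MTBF = 89412 / 41
MTBF = 2180.78 hours

2180.78 hours


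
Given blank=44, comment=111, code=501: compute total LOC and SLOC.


Total LOC = blank + comment + code
Total LOC = 44 + 111 + 501 = 656
SLOC (source only) = code = 501

Total LOC: 656, SLOC: 501


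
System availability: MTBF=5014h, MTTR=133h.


Availability = MTBF / (MTBF + MTTR)
Availability = 5014 / (5014 + 133)
Availability = 5014 / 5147
Availability = 97.416%

97.416%


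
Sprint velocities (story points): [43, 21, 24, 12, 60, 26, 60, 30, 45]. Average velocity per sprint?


Formula: Avg velocity = Total points / Number of sprints
Points: [43, 21, 24, 12, 60, 26, 60, 30, 45]
Sum = 43 + 21 + 24 + 12 + 60 + 26 + 60 + 30 + 45 = 321
Avg velocity = 321 / 9 = 35.67 points/sprint

35.67 points/sprint


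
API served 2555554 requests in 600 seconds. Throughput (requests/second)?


Formula: throughput = requests / seconds
throughput = 2555554 / 600
throughput = 4259.26 requests/second

4259.26 requests/second


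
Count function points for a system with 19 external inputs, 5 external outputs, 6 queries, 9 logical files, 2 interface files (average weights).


UFP = EI*4 + EO*5 + EQ*4 + ILF*10 + EIF*7
UFP = 19*4 + 5*5 + 6*4 + 9*10 + 2*7
UFP = 76 + 25 + 24 + 90 + 14
UFP = 229

229


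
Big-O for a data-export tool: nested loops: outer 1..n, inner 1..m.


Reasoning: product of independent bounds
Complexity: O(n*m)

O(n*m)


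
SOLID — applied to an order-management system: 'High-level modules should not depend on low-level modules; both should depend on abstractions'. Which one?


This describes the Dependency Inversion Principle (DIP)

Dependency Inversion Principle (DIP)


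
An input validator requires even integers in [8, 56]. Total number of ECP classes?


Constraint: even integers in [8, 56]
Class 1: x < 8 — out-of-range invalid
Class 2: x in [8,56] but odd — wrong type invalid
Class 3: x in [8,56] and even — valid
Class 4: x > 56 — out-of-range invalid
Total equivalence classes: 4

4 equivalence classes


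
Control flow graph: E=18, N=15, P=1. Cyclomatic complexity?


Formula: V(G) = E - N + 2P
V(G) = 18 - 15 + 2*1
V(G) = 3 + 2
V(G) = 5

5


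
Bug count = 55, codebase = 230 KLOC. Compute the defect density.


Defect density = defects / KLOC
Defect density = 55 / 230
Defect density = 0.239 defects/KLOC

0.239 defects/KLOC


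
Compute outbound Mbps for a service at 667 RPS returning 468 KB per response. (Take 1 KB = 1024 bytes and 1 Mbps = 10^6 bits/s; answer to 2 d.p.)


Formula: Mbps = payload_bytes * RPS * 8 / 1e6
Payload per request = 468 KB = 468 * 1024 = 479232 bytes
Total bytes/sec = 479232 * 667 = 319647744
Total bits/sec = 319647744 * 8 = 2557181952
Mbps = 2557181952 / 1e6 = 2557.18

2557.18 Mbps


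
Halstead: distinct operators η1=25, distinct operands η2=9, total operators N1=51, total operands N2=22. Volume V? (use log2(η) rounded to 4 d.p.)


Formula: V = N * log2(η), where N = N1 + N2 and η = η1 + η2
η = 25 + 9 = 34
N = 51 + 22 = 73
log2(34) ≈ 5.0875
V = 73 * 5.0875 = 371.39

371.39


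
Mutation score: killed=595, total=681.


Mutation score = killed / total * 100
Mutation score = 595 / 681 * 100
Mutation score = 87.37%

87.37%


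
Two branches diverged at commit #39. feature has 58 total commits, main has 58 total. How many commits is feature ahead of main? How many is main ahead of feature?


Common ancestor: commit #39
feature commits after divergence: 58 - 39 = 19
main commits after divergence: 58 - 39 = 19
feature is 19 commits ahead of main
main is 19 commits ahead of feature

feature ahead: 19, main ahead: 19
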